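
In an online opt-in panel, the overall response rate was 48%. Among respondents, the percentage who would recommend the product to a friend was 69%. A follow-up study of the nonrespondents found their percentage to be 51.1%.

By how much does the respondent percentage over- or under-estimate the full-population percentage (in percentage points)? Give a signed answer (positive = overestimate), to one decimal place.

Nonresponse fraction = 1 − 0.48 = 0.52.
Bias = (nonresponse fraction) × (respondent percentage − nonrespondent percentage)
     = 0.52 × (69 − 51.1) = 0.52 × 17.9 = 9.308.

+9.3 percentage points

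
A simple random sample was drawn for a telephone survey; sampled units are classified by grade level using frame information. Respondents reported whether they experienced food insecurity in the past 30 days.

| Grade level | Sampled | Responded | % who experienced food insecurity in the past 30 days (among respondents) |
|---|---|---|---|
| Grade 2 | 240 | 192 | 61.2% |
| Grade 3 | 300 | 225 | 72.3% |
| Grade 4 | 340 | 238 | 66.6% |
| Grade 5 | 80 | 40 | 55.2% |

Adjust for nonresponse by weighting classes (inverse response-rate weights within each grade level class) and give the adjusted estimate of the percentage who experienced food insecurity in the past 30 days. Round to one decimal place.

Response rates by class: Grade 2 192/240 = 80%, Grade 3 225/300 = 75%, Grade 4 238/340 = 70%, Grade 5 40/80 = 50%.
Inverse-response-rate weighting restores each class to its sampled count, so class totals weight by n_sampled:
  Grade 2: 240 × 61.2 = 14,688
  Grade 3: 300 × 72.3 = 21,690
  Grade 4: 340 × 66.6 = 22644
  Grade 5: 80 × 55.2 = 4416
Adjusted estimate = 63,438 / 960 = 66.0812 → 66.1%.

66.1%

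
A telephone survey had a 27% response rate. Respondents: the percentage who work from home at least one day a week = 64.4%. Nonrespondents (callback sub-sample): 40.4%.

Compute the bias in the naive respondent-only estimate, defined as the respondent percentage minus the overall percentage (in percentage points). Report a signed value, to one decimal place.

+17.5 percentage points

Nonresponse fraction = 1 − 0.27 = 0.73.
Bias = (nonresponse fraction) × (respondent percentage − nonrespondent percentage)
     = 0.73 × (64.4 − 40.4) = 0.73 × 24 = 17.52.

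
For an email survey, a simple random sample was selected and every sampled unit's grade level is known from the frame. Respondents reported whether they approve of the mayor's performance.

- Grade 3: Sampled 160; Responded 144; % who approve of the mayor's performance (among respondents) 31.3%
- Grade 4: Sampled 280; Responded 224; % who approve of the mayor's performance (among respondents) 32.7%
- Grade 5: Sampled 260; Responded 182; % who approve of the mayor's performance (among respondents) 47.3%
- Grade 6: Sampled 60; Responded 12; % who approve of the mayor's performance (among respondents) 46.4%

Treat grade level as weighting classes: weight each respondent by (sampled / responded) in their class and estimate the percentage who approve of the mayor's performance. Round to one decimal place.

Response rates by class: Grade 3 144/160 = 90%, Grade 4 224/280 = 80%, Grade 5 182/260 = 70%, Grade 6 12/60 = 20%.
With weight = n_sampled/n_responded per class, the weighted class total is n_sampled:
  Grade 3: 160 × 31.3 = 5008
  Grade 4: 280 × 32.7 = 9156
  Grade 5: 260 × 47.3 = 12,298
  Grade 6: 60 × 46.4 = 2784
Adjusted estimate = 29,246 / 760 = 38.4816 → 38.5%.

38.5%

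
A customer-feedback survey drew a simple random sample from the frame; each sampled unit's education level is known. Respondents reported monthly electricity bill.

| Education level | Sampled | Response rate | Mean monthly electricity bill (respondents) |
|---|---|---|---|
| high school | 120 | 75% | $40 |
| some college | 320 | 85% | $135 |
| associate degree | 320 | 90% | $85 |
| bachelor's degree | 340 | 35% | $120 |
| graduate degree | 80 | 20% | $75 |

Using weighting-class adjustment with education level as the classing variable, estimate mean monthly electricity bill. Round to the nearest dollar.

$103

With weight = n_sampled/n_responded per class, the weighted class total is n_sampled:
  high school: 120 × 40 = 4800
  some college: 320 × 135 = 43,200
  associate degree: 320 × 85 = 27,200
  bachelor's degree: 340 × 120 = 40,800
  graduate degree: 80 × 75 = 6000
Adjusted estimate = 122,000 / 1,180 = 103.39 → $103.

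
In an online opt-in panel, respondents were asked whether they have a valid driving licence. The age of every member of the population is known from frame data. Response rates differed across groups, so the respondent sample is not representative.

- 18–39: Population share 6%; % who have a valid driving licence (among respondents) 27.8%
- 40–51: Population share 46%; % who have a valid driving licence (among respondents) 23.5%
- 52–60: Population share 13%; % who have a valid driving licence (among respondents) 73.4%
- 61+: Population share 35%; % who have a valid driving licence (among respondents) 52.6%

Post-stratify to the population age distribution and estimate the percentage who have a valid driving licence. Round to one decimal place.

40.4%

Weight each group's respondent value by its population share:
  18–39: 0.06 × 27.8 = 1.668
  40–51: 0.46 × 23.5 = 10.81
  52–60: 0.13 × 73.4 = 9.542
  61+: 0.35 × 52.6 = 18.41
Post-stratified estimate = 40.43 → 40.4%.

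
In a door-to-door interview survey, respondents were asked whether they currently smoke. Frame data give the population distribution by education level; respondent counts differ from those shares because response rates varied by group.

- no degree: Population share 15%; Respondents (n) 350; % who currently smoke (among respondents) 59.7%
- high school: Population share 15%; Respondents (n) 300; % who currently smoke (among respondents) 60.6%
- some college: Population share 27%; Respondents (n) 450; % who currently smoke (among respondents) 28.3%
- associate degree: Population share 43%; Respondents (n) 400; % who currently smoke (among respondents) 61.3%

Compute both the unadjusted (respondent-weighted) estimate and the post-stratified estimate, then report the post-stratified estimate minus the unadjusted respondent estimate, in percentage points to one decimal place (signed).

Without adjustment, the pooled respondent share is:
  (350/1500)×59.7 + (300/1500)×60.6 + (450/1500)×28.3 + (400/1500)×61.3 = 50.8867%
Post-stratified estimate weights by population shares:
  0.15×59.7 + 0.15×60.6 + 0.27×28.3 + 0.43×61.3 = 52.045%
Difference = 52.045 − 50.8867 = 1.1583 pp.

+1.2 percentage points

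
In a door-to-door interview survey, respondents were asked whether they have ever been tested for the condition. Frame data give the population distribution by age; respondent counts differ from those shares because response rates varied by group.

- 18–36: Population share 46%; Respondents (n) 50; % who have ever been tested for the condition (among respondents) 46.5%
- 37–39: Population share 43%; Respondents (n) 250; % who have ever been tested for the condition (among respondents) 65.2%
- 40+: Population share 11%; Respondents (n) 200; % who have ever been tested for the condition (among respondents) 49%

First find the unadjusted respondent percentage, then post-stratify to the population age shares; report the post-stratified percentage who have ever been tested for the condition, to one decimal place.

54.8%

Without adjustment, the pooled respondent share is:
  (50/500)×46.5 + (250/500)×65.2 + (200/500)×49 = 56.85%
Post-stratified estimate weights by population shares:
  0.46×46.5 + 0.43×65.2 + 0.11×49 = 54.816%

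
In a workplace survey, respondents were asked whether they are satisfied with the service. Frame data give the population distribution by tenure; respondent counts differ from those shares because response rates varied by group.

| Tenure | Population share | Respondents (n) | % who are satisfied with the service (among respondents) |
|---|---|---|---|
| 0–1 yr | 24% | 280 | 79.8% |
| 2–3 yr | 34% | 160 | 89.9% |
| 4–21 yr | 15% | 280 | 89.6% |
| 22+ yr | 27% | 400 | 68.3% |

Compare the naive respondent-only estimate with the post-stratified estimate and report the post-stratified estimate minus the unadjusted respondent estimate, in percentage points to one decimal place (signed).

Unadjusted (pooled respondent) estimate weights by respondent counts:
  (280/1120)×79.8 + (160/1120)×89.9 + (280/1120)×89.6 + (400/1120)×68.3 = 79.5857%
Post-stratifying to population shares instead:
  0.24×79.8 + 0.34×89.9 + 0.15×89.6 + 0.27×68.3 = 81.599%
Difference = 81.599 − 79.5857 = 2.0133 pp.

+2.0 percentage points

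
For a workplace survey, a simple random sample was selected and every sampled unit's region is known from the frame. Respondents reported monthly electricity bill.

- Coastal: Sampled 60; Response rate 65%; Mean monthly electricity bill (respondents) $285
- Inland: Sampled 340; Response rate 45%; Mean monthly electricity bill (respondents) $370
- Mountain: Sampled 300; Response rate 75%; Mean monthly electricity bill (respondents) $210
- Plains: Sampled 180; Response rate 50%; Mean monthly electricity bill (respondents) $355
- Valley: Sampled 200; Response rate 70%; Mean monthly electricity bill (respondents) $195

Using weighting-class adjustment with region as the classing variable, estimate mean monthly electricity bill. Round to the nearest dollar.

Inverse-response-rate weighting restores each class to its sampled count, so class totals weight by n_sampled:
  Coastal: 60 × 285 = 17,100
  Inland: 340 × 370 = 125,800
  Mountain: 300 × 210 = 63,000
  Plains: 180 × 355 = 63,900
  Valley: 200 × 195 = 39,000
Adjusted estimate = 308,800 / 1,080 = 285.926 → $286.

$286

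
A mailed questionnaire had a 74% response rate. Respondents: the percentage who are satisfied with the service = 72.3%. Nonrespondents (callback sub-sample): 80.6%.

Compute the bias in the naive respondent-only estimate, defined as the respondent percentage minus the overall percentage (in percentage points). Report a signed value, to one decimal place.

Nonresponse fraction = 1 − 0.74 = 0.26.
Bias = (nonresponse fraction) × (respondent percentage − nonrespondent percentage)
     = 0.26 × (72.3 − 80.6) = 0.26 × -8.3 = -2.158.

-2.2 percentage points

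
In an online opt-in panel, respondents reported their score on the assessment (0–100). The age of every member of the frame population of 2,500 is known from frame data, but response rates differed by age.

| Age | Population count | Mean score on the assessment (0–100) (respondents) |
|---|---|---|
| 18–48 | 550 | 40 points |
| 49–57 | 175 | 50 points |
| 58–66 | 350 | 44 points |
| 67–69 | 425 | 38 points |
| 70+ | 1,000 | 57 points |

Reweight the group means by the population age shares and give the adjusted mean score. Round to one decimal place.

47.7

Weight each group's respondent value by its population share:
  18–48: (550/2,500) × 40 = 8.8
  49–57: (175/2,500) × 50 = 3.5
  58–66: (350/2,500) × 44 = 6.16
  67–69: (425/2,500) × 38 = 6.46
  70+: (1,000/2,500) × 57 = 22.8
Post-stratified estimate = 47.72 → 47.7.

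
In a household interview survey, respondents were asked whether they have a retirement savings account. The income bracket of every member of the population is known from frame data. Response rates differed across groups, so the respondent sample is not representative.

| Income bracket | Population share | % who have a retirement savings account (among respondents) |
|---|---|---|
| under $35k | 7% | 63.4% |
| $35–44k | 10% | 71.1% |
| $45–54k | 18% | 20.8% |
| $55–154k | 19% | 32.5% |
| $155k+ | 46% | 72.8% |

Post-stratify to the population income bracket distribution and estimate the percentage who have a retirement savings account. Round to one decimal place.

55.0%

Reweight to the known income bracket distribution:
  under $35k: 0.07 × 63.4 = 4.438
  $35–44k: 0.1 × 71.1 = 7.11
  $45–54k: 0.18 × 20.8 = 3.744
  $55–154k: 0.19 × 32.5 = 6.175
  $155k+: 0.46 × 72.8 = 33.488
Post-stratified estimate = 54.955 → 55.0%.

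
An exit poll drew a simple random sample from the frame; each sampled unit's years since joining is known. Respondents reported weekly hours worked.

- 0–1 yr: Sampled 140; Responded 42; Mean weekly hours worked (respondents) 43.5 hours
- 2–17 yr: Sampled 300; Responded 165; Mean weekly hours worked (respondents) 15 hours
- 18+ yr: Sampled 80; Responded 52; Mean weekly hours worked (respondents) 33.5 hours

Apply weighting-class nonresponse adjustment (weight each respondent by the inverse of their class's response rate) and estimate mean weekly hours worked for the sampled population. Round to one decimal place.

Class response rates: 0–1 yr 42/140 = 30%, 2–17 yr 165/300 = 55%, 18+ yr 52/80 = 65%.
Each respondent's weight = sampled/responded in their class; summing within a class gives n_sampled, so:
  0–1 yr: 140 × 43.5 = 6090
  2–17 yr: 300 × 15 = 4500
  18+ yr: 80 × 33.5 = 2680
Adjusted estimate = 13,270 / 520 = 25.5192 → 25.5.

25.5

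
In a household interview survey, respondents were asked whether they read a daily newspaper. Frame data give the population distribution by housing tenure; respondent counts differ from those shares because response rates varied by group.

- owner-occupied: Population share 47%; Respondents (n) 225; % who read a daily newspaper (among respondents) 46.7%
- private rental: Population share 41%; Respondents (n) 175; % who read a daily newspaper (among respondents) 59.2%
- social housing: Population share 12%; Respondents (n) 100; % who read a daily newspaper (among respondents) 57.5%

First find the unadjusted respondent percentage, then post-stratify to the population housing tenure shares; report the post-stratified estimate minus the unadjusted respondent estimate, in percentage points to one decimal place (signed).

Unadjusted (pooled respondent) estimate weights by respondent counts:
  (225/500)×46.7 + (175/500)×59.2 + (100/500)×57.5 = 53.235%
Post-stratifying to population shares instead:
  0.47×46.7 + 0.41×59.2 + 0.12×57.5 = 53.121%
Difference = 53.121 − 53.235 = -0.114 pp.

-0.1 percentage points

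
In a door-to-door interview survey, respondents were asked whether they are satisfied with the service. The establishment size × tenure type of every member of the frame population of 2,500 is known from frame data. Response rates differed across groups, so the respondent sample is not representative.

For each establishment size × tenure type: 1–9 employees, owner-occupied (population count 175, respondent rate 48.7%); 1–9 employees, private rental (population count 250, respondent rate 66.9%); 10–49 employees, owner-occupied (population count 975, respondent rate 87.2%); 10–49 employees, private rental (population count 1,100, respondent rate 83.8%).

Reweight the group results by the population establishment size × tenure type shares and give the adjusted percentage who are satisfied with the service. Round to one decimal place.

81.0%

Post-stratification weights by population share, not respondent share:
  1–9 employees, owner-occupied: (175/2,500) × 48.7 = 3.409
  1–9 employees, private rental: (250/2,500) × 66.9 = 6.69
  10–49 employees, owner-occupied: (975/2,500) × 87.2 = 34.008
  10–49 employees, private rental: (1,100/2,500) × 83.8 = 36.872
Post-stratified estimate = 80.979 → 81.0%.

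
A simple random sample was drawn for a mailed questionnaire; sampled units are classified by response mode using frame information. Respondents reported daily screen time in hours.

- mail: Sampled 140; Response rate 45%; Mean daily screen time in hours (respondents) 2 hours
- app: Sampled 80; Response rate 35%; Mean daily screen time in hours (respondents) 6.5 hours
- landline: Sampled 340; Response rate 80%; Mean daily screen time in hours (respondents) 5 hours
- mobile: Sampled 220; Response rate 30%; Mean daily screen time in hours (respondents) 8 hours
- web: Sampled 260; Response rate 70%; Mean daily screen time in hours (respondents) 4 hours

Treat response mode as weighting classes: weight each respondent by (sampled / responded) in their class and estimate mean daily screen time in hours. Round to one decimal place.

Weighting each respondent by the inverse class response rate inflates each class back to its sampled size, so the class weight is n_sampled:
  mail: 140 × 2 = 280
  app: 80 × 6.5 = 520
  landline: 340 × 5 = 1700
  mobile: 220 × 8 = 1760
  web: 260 × 4 = 1040
Adjusted estimate = 5300 / 1,040 = 5.09615 → 5.1.

5.1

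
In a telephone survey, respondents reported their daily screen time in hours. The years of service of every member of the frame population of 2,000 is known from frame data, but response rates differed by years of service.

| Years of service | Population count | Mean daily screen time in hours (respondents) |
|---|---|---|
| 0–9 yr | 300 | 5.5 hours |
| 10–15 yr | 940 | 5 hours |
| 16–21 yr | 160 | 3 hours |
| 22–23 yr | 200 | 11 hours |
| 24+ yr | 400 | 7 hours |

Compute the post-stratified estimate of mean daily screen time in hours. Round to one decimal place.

Each cell contributes population-share × respondent value:
  0–9 yr: (300/2,000) × 5.5 = 0.825
  10–15 yr: (940/2,000) × 5 = 2.35
  16–21 yr: (160/2,000) × 3 = 0.24
  22–23 yr: (200/2,000) × 11 = 1.1
  24+ yr: (400/2,000) × 7 = 1.4
Post-stratified estimate = 5.915 → 5.9.

5.9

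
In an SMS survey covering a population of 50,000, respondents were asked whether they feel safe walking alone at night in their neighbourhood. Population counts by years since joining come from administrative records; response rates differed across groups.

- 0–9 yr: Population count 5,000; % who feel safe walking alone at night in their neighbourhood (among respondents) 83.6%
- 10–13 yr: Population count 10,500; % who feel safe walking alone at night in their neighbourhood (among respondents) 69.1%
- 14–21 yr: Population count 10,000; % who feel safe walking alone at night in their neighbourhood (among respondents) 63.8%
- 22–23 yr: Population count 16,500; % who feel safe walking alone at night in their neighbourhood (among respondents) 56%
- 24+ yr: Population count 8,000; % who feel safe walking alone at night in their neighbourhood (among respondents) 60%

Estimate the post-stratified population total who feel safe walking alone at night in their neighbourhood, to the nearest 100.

31,900

Estimated count per cell = population count × respondent percentage:
  0–9 yr: 5,000 × 83.6% = 4180
  10–13 yr: 10,500 × 69.1% = 7255.5
  14–21 yr: 10,000 × 63.8% = 6380
  22–23 yr: 16,500 × 56% = 9240
  24+ yr: 8,000 × 60% = 4800
Estimated total = 31855.5 → 31,900.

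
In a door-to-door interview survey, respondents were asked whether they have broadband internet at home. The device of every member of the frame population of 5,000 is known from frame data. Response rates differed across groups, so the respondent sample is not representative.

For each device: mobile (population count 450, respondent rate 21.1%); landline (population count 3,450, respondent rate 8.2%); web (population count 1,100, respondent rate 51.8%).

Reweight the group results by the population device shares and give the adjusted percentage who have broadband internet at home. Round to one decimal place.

Weight each group's respondent value by its population share:
  mobile: (450/5,000) × 21.1 = 1.899
  landline: (3,450/5,000) × 8.2 = 5.658
  web: (1,100/5,000) × 51.8 = 11.396
Post-stratified estimate = 18.953 → 19.0%.

19.0%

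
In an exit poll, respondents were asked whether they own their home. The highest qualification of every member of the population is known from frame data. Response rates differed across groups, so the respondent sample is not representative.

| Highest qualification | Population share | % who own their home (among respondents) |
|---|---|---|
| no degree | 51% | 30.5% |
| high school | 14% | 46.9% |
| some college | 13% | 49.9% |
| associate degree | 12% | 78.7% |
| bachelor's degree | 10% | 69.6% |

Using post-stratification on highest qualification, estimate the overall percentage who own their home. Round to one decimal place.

45.0%

Weight each group's respondent value by its population share:
  no degree: 0.51 × 30.5 = 15.555
  high school: 0.14 × 46.9 = 6.566
  some college: 0.13 × 49.9 = 6.487
  associate degree: 0.12 × 78.7 = 9.444
  bachelor's degree: 0.1 × 69.6 = 6.96
Post-stratified estimate = 45.012 → 45.0%.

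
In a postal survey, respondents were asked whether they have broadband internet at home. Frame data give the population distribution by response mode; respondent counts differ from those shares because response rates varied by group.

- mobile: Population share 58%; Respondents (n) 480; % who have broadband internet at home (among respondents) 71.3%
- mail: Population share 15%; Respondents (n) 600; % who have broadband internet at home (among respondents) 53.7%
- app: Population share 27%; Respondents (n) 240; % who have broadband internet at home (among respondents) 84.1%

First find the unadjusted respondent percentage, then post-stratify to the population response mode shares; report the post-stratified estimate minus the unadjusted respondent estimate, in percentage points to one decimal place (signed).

+6.5 percentage points

Unadjusted (pooled respondent) estimate weights by respondent counts:
  (480/1320)×71.3 + (600/1320)×53.7 + (240/1320)×84.1 = 65.6273%
Post-stratified estimate weights by population shares:
  0.58×71.3 + 0.15×53.7 + 0.27×84.1 = 72.116%
Difference = 72.116 − 65.6273 = 6.4887 pp.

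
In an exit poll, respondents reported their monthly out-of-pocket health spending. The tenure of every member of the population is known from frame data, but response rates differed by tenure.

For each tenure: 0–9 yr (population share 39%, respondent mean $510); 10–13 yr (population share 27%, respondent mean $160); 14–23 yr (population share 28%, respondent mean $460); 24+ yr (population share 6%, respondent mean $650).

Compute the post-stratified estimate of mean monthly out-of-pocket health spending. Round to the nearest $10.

$410

Weight each group's respondent value by its population share:
  0–9 yr: 0.39 × 510 = 198.9
  10–13 yr: 0.27 × 160 = 43.2
  14–23 yr: 0.28 × 460 = 128.8
  24+ yr: 0.06 × 650 = 39
Post-stratified estimate = 409.9 → $410.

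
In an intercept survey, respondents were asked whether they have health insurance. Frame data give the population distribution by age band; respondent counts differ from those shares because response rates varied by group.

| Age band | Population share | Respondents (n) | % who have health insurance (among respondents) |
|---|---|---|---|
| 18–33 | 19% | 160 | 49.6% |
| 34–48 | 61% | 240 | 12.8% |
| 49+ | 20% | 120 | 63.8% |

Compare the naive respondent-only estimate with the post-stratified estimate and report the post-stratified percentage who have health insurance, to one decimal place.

Unadjusted (pooled respondent) estimate weights by respondent counts:
  (160/520)×49.6 + (240/520)×12.8 + (120/520)×63.8 = 35.8923%
Post-stratified estimate weights by population shares:
  0.19×49.6 + 0.61×12.8 + 0.2×63.8 = 29.992%

30.0%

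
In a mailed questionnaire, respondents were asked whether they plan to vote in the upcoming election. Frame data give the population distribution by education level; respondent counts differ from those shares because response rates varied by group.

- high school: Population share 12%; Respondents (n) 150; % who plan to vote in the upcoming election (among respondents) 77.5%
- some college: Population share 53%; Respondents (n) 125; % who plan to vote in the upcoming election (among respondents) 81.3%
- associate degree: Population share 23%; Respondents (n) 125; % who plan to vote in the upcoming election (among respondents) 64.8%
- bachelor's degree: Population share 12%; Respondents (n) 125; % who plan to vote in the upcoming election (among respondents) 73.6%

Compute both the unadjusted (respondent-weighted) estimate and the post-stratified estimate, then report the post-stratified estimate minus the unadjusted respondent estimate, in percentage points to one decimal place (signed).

+1.7 percentage points

Naive respondent-only estimate (weights = respondent counts):
  (150/525)×77.5 + (125/525)×81.3 + (125/525)×64.8 + (125/525)×73.6 = 74.4524%
Post-stratifying to population shares instead:
  0.12×77.5 + 0.53×81.3 + 0.23×64.8 + 0.12×73.6 = 76.125%
Difference = 76.125 − 74.4524 = 1.6726 pp.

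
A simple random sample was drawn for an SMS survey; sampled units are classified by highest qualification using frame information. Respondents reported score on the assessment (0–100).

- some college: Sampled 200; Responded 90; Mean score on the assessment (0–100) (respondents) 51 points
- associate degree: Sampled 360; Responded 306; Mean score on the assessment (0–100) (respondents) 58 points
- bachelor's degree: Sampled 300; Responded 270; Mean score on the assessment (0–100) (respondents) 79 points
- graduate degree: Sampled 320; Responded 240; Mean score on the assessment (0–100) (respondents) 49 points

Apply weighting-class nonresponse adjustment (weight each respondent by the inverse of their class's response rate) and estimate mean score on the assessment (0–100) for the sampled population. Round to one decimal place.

Response rates by class: some college 90/200 = 45%, associate degree 306/360 = 85%, bachelor's degree 270/300 = 90%, graduate degree 240/320 = 75%.
Weighting each respondent by the inverse class response rate inflates each class back to its sampled size, so the class weight is n_sampled:
  some college: 200 × 51 = 10,200
  associate degree: 360 × 58 = 20,880
  bachelor's degree: 300 × 79 = 23,700
  graduate degree: 320 × 49 = 15,680
Adjusted estimate = 70,460 / 1,180 = 59.7119 → 59.7.

59.7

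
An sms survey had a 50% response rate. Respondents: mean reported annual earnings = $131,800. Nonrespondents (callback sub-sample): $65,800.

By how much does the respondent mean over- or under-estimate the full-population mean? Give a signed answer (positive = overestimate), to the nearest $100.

Nonresponse fraction = 1 − 0.5 = 0.5.
Bias = (nonresponse fraction) × (respondent mean − nonrespondent mean)
     = 0.5 × (131,800 − 65,800) = 0.5 × 66,000 = 33,000.

+$33,000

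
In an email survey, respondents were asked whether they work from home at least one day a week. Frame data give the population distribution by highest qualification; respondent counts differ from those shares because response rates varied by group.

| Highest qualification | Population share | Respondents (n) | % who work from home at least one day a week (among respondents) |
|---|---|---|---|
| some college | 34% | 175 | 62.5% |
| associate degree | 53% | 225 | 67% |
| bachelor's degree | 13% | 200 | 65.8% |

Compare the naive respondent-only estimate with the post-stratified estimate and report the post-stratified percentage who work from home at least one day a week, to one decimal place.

65.3%

Without adjustment, the pooled respondent share is:
  (175/600)×62.5 + (225/600)×67 + (200/600)×65.8 = 65.2875%
Reweighting by population highest qualification shares:
  0.34×62.5 + 0.53×67 + 0.13×65.8 = 65.314%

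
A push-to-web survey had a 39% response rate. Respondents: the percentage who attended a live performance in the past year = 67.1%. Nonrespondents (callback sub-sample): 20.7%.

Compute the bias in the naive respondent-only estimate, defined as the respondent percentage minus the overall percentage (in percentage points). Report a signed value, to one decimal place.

+28.3 percentage points

Nonresponse fraction = 1 − 0.39 = 0.61.
Bias = (nonresponse fraction) × (respondent percentage − nonrespondent percentage)
     = 0.61 × (67.1 − 20.7) = 0.61 × 46.4 = 28.304.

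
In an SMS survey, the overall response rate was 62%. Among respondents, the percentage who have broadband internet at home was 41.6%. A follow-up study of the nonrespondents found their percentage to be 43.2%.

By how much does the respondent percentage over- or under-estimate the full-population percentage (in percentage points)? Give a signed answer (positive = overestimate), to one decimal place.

Nonresponse fraction = 1 − 0.62 = 0.38.
Bias = (nonresponse fraction) × (respondent percentage − nonrespondent percentage)
     = 0.38 × (41.6 − 43.2) = 0.38 × -1.6 = -0.608.

-0.6 percentage points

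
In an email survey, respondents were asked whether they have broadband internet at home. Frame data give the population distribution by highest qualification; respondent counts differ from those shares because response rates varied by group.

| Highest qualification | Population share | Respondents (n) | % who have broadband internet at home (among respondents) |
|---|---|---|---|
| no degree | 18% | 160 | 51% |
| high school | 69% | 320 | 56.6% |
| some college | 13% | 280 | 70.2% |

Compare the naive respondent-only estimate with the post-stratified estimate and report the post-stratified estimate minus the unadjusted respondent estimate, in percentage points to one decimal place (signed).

-3.1 percentage points

Naive respondent-only estimate (weights = respondent counts):
  (160/760)×51 + (320/760)×56.6 + (280/760)×70.2 = 60.4316%
Reweighting by population highest qualification shares:
  0.18×51 + 0.69×56.6 + 0.13×70.2 = 57.36%
Difference = 57.36 − 60.4316 = -3.0716 pp.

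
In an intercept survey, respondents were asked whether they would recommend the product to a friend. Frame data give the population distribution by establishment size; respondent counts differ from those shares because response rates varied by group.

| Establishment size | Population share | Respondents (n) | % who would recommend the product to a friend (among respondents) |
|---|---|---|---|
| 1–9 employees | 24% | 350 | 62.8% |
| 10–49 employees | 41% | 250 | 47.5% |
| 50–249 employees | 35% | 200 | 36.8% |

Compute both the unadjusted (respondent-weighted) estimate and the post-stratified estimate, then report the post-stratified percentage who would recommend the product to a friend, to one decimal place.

47.4%

Unadjusted (pooled respondent) estimate weights by respondent counts:
  (350/800)×62.8 + (250/800)×47.5 + (200/800)×36.8 = 51.5187%
Post-stratifying to population shares instead:
  0.24×62.8 + 0.41×47.5 + 0.35×36.8 = 47.427%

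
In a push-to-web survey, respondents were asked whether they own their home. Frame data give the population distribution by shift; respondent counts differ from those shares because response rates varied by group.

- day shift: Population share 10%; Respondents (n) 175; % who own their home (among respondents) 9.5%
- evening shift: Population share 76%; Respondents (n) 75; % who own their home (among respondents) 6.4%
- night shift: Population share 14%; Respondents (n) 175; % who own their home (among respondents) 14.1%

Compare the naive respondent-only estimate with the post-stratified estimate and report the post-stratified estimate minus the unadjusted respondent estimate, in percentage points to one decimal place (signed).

-3.1 percentage points

Without adjustment, the pooled respondent share is:
  (175/425)×9.5 + (75/425)×6.4 + (175/425)×14.1 = 10.8471%
Post-stratified estimate weights by population shares:
  0.1×9.5 + 0.76×6.4 + 0.14×14.1 = 7.788%
Difference = 7.788 − 10.8471 = -3.0591 pp.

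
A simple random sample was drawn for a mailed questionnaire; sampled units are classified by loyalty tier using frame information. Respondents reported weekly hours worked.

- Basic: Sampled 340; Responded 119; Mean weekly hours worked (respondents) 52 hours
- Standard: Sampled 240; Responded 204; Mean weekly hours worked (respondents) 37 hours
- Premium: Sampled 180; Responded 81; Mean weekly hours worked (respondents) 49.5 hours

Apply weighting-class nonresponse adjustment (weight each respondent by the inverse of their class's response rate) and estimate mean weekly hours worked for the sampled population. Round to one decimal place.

46.7

Class response rates: Basic 119/340 = 35%, Standard 204/240 = 85%, Premium 81/180 = 45%.
Inverse-response-rate weighting restores each class to its sampled count, so class totals weight by n_sampled:
  Basic: 340 × 52 = 17,680
  Standard: 240 × 37 = 8880
  Premium: 180 × 49.5 = 8910
Adjusted estimate = 35,470 / 760 = 46.6711 → 46.7.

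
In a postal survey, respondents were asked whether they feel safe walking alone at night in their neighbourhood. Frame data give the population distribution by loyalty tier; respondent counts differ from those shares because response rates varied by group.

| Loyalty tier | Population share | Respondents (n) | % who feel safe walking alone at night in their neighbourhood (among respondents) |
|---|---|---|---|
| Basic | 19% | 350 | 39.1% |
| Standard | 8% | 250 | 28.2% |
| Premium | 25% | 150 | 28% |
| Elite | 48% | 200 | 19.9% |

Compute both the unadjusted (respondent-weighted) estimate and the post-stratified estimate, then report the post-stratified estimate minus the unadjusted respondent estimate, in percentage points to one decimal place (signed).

Without adjustment, the pooled respondent share is:
  (350/950)×39.1 + (250/950)×28.2 + (150/950)×28 + (200/950)×19.9 = 30.4368%
Reweighting by population loyalty tier shares:
  0.19×39.1 + 0.08×28.2 + 0.25×28 + 0.48×19.9 = 26.237%
Difference = 26.237 − 30.4368 = -4.1998 pp.

-4.2 percentage points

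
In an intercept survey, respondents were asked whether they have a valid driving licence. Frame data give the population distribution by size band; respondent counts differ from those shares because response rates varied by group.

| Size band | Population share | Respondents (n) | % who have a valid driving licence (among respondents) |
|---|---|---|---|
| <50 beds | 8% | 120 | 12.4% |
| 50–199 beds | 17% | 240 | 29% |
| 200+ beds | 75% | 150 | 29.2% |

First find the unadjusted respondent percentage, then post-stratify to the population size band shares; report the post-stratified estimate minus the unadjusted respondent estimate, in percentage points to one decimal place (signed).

+2.7 percentage points

Without adjustment, the pooled respondent share is:
  (120/510)×12.4 + (240/510)×29 + (150/510)×29.2 = 25.1529%
Reweighting by population size band shares:
  0.08×12.4 + 0.17×29 + 0.75×29.2 = 27.822%
Difference = 27.822 − 25.1529 = 2.6691 pp.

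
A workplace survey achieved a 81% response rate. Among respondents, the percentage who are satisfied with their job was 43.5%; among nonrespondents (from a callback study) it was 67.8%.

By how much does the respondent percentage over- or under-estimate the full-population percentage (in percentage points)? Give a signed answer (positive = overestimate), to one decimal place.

-4.6 percentage points

Nonresponse fraction = 1 − 0.81 = 0.19.
Bias = (nonresponse fraction) × (respondent percentage − nonrespondent percentage)
     = 0.19 × (43.5 − 67.8) = 0.19 × -24.3 = -4.617.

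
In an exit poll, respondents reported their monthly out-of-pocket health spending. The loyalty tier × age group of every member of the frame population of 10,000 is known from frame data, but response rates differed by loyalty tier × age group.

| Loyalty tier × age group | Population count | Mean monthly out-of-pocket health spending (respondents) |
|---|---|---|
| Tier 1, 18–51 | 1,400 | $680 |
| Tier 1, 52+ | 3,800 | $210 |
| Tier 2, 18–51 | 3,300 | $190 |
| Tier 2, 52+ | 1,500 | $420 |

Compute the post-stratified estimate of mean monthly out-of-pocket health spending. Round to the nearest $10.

$300

Post-stratification weights by population share, not respondent share:
  Tier 1, 18–51: (1,400/10,000) × 680 = 95.2
  Tier 1, 52+: (3,800/10,000) × 210 = 79.8
  Tier 2, 18–51: (3,300/10,000) × 190 = 62.7
  Tier 2, 52+: (1,500/10,000) × 420 = 63
Post-stratified estimate = 300.7 → $300.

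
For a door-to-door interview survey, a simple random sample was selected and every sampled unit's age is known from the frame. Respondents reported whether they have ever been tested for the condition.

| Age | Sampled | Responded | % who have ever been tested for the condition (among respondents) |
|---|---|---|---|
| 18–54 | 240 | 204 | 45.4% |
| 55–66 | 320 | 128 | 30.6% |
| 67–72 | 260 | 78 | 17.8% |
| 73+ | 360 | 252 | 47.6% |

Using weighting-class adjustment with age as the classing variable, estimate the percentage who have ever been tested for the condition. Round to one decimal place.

Class response rates: 18–54 204/240 = 85%, 55–66 128/320 = 40%, 67–72 78/260 = 30%, 73+ 252/360 = 70%.
Each respondent's weight = sampled/responded in their class; summing within a class gives n_sampled, so:
  18–54: 240 × 45.4 = 10,896
  55–66: 320 × 30.6 = 9792
  67–72: 260 × 17.8 = 4628
  73+: 360 × 47.6 = 17,136
Adjusted estimate = 42,452 / 1,180 = 35.9763 → 36.0%.

36.0%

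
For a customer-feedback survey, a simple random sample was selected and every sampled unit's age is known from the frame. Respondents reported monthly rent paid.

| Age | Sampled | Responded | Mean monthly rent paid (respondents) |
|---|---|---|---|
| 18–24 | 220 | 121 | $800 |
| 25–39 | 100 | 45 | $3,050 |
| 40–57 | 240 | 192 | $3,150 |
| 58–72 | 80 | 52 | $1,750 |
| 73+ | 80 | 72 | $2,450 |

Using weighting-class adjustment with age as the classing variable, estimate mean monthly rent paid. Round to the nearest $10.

Class response rates: 18–24 121/220 = 55%, 25–39 45/100 = 45%, 40–57 192/240 = 80%, 58–72 52/80 = 65%, 73+ 72/80 = 90%.
Each respondent's weight = sampled/responded in their class; summing within a class gives n_sampled, so:
  18–24: 220 × 800 = 176,000
  25–39: 100 × 3050 = 305,000
  40–57: 240 × 3150 = 756,000
  58–72: 80 × 1750 = 140,000
  73+: 80 × 2450 = 196,000
Adjusted estimate = 1,573,000 / 720 = 2184.72 → $2,180.

$2,180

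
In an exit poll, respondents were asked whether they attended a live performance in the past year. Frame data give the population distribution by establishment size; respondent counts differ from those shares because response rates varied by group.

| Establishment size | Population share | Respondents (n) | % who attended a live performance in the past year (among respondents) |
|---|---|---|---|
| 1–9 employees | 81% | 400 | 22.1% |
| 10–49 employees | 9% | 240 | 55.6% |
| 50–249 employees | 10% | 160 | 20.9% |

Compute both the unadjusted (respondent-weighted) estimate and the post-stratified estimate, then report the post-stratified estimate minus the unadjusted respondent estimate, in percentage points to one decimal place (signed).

-6.9 percentage points

Without adjustment, the pooled respondent share is:
  (400/800)×22.1 + (240/800)×55.6 + (160/800)×20.9 = 31.91%
Post-stratifying to population shares instead:
  0.81×22.1 + 0.09×55.6 + 0.1×20.9 = 24.995%
Difference = 24.995 − 31.91 = -6.915 pp.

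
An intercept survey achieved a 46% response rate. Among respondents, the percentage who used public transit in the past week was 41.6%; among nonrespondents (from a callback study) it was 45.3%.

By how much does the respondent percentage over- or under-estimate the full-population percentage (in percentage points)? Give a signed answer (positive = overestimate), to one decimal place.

Nonresponse fraction = 1 − 0.46 = 0.54.
Bias = (nonresponse fraction) × (respondent percentage − nonrespondent percentage)
     = 0.54 × (41.6 − 45.3) = 0.54 × -3.7 = -1.998.

-2.0 percentage points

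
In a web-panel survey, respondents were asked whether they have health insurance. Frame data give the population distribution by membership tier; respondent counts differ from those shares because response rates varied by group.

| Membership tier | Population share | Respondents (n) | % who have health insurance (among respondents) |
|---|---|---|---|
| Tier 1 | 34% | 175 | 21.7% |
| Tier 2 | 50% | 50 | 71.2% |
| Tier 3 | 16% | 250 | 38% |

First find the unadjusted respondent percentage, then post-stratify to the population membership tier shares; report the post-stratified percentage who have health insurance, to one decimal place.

49.1%

Without adjustment, the pooled respondent share is:
  (175/475)×21.7 + (50/475)×71.2 + (250/475)×38 = 35.4895%
Reweighting by population membership tier shares:
  0.34×21.7 + 0.5×71.2 + 0.16×38 = 49.058%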